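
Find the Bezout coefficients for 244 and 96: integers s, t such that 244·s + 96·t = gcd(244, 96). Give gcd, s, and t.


Euclidean algorithm on (244, 96) — divide until remainder is 0:
  244 = 2 · 96 + 52
  96 = 1 · 52 + 44
  52 = 1 · 44 + 8
  44 = 5 · 8 + 4
  8 = 2 · 4 + 0
gcd(244, 96) = 4.
Track Bezout coefficients alongside the remainders: start with r₀ = 244 = a·1 + b·0 (s = 1, t = 0) and r₁ = 96 = a·0 + b·1 (s = 0, t = 1); each new remainder r_{k+1} = r_{k-1} − q_k·r_k inherits s_{k+1} = s_{k-1} − q_k·s_k, t_{k+1} = t_{k-1} − q_k·t_k, so r_k = a·s_k + b·t_k at every step:
  q = 2: r = 52, s = 1 − 2·0 = 1, t = 0 − 2·1 = -2  (check: 244·1 + 96·(-2) = 52)
  q = 1: r = 44, s = 0 − 1·1 = -1, t = 1 − 1·(-2) = 3  (check: 244·(-1) + 96·3 = 44)
  q = 1: r = 8, s = 1 − 1·(-1) = 2, t = -2 − 1·3 = -5  (check: 244·2 + 96·(-5) = 8)
  q = 5: r = 4, s = -1 − 5·2 = -11, t = 3 − 5·(-5) = 28  (check: 244·(-11) + 96·28 = 4)
The row with r = 4 (the gcd) gives the Bezout coefficients s = -11, t = 28.
Result: 244 · (-11) + 96 · (28) = 4.

gcd(244, 96) = 4; s = -11, t = 28 (check: 244·(-11) + 96·28 = 4).


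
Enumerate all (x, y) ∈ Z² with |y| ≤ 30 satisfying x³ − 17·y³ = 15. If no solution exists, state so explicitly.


The equation is x³ - 17y³ = 15. For fixed y, x³ = 17·y³ + 15, so a solution requires the RHS to be a perfect cube.
Strategy: iterate y from -30 to 30, compute RHS = 17·y³ + 15, and check whether it is a (positive or negative) perfect cube.
Check small values of y:
  y = 0: RHS = 15 is not a perfect cube.
  y = 1: RHS = 32 is not a perfect cube.
  y = -1: RHS = -2 is not a perfect cube.
  y = 2: RHS = 151 is not a perfect cube.
  y = -2: RHS = -121 is not a perfect cube.
  y = 3: RHS = 474 is not a perfect cube.
  y = -3: RHS = -444 is not a perfect cube.
Continuing the search up to |y| = 30 finds no solutions either.
No (x, y) in the scanned range satisfies the equation.

No integer solutions with |y| ≤ 30.


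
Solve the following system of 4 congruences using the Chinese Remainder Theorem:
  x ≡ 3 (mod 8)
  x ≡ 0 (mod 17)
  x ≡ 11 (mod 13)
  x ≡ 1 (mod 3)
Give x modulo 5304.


Product of moduli M = 8 · 17 · 13 · 3 = 5304.
Merge one congruence at a time:
  Start: x ≡ 3 (mod 8).
  Combine with x ≡ 0 (mod 17); new modulus lcm = 136.
    Write x = 3 + 8·t and substitute into x ≡ 0 (mod 17): 8·t ≡ 0 − 3 = -3 (mod 17).
    Reduce coefficients mod 17: 8·t ≡ 14 (mod 17).
    The inverse of 8 mod 17 is 15 (since 8·15 = 120 = 7·17 + 1), so t ≡ 15·14 = 210 ≡ 6 (mod 17).
    Then x = 3 + 8·6 = 51, valid modulo lcm(8, 17) = 136: x ≡ 51 (mod 136).
  Combine with x ≡ 11 (mod 13); new modulus lcm = 1768.
    Write x = 51 + 136·t and substitute into x ≡ 11 (mod 13): 136·t ≡ 11 − 51 = -40 (mod 13).
    Reduce coefficients mod 13: 6·t ≡ 12 (mod 13).
    The inverse of 6 mod 13 is 11 (since 6·11 = 66 = 5·13 + 1), so t ≡ 11·12 = 132 ≡ 2 (mod 13).
    Then x = 51 + 136·2 = 323, valid modulo lcm(136, 13) = 1768: x ≡ 323 (mod 1768).
  Combine with x ≡ 1 (mod 3); new modulus lcm = 5304.
    Write x = 323 + 1768·t and substitute into x ≡ 1 (mod 3): 1768·t ≡ 1 − 323 = -322 (mod 3).
    Reduce coefficients mod 3: 1·t ≡ 2 (mod 3).
    So t ≡ 2 (mod 3).
    Then x = 323 + 1768·2 = 3859, valid modulo lcm(1768, 3) = 5304: x ≡ 3859 (mod 5304).
Verify against each original: 3859 mod 8 = 3, 3859 mod 17 = 0, 3859 mod 13 = 11, 3859 mod 3 = 1.

x ≡ 3859 (mod 5304).


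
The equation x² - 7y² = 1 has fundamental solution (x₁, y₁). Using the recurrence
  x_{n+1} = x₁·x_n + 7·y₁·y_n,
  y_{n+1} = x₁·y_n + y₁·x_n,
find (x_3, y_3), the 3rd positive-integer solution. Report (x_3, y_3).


Step 1: Find the fundamental solution (x₁, y₁) of x² - 7y² = 1.
  Expand √7 as a continued fraction. a₀ = ⌊√7⌋ = 2; iterate m_{k+1} = d_k·a_k − m_k, d_{k+1} = (7 − m_{k+1}²)/d_k, a_{k+1} = ⌊(a₀ + m_{k+1})/d_{k+1}⌋ (starting m₀ = 0, d₀ = 1), with convergents p_k = a_k·p_{k-1} + p_{k-2}, q_k = a_k·q_{k-1} + q_{k-2} (p₋₁ = 1, q₋₁ = 0):
  k = 0: a₀ = 2; p₀/q₀ = 2/1; p₀² − 7·q₀² = 4 − 7 = -3.
  k = 1: m = 2, d = 3, a = ⌊(2 + 2)/3⌋ = 1; p/q = (1·2 + 1)/(1·1 + 0) = 3/1; p² − 7·q² = 9 − 7 = 2.
  k = 2: m = 1, d = 2, a = ⌊(2 + 1)/2⌋ = 1; p/q = (1·3 + 2)/(1·1 + 1) = 5/2; p² − 7·q² = 25 − 28 = -3.
  k = 3: m = 1, d = 3, a = ⌊(2 + 1)/3⌋ = 1; p/q = (1·5 + 3)/(1·2 + 1) = 8/3; p² − 7·q² = 64 − 63 = 1.
  The first convergent with p² − 7·q² = 1 gives the fundamental solution (x₁, y₁) = (8, 3).
Step 2: Apply the recurrence (x_{n+1}, y_{n+1}) = (x₁x_n + 7y₁y_n, x₁y_n + y₁x_n) repeatedly.
  From (x_1, y_1) = (8, 3): x_2 = 8·8 + 7·3·3 = 127; y_2 = 8·3 + 3·8 = 48.
  From (x_2, y_2) = (127, 48): x_3 = 8·127 + 7·3·48 = 2024; y_3 = 8·48 + 3·127 = 765.
Step 3: Verify x_3² - 7·y_3² = 4096576 - 4096575 = 1 (should be 1). ✓

(x_1, y_1) = (8, 3); (x_3, y_3) = (2024, 765).


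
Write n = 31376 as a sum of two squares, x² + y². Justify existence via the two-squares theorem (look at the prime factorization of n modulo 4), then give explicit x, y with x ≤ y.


Step 1: Factor n = 31376 = 2^4 · 37 · 53.
Step 2: Check the mod-4 condition on each prime factor: 2 = 2 (special); 37 ≡ 1 (mod 4), exponent 1; 53 ≡ 1 (mod 4), exponent 1.
All primes ≡ 3 (mod 4) appear to even exponent (or don't appear), so by the two-squares theorem n IS expressible as a sum of two squares.
Step 3: Build a representation. Group n = k² · m with k = 4 and m = 37 · 53 = 1961 (a product of primes ≡ 1 (mod 4)); a representation of m scales to one of n via (k·x)² + (k·y)² = k²(x² + y²). Each prime p ≡ 1 (mod 4) is itself a sum of two squares; find a² by testing p − a² for a perfect square:
  37: 37 − 1² = 36 = 6² ⇒ 37 = 1² + 6².
  53: 53 − 1² = 52, 53 − 2² = 49 = 7² ⇒ 53 = 2² + 7².
  Combine using the Brahmagupta–Fibonacci identity (a² + b²)(c² + d²) = (ac − bd)² + (ad + bc)² = (ac + bd)² + (ad − bc)²:
  37 · 53 = 1961: from (1² + 6²)(2² + 7²), take (1·2 − 6·7, 1·7 + 6·2) = (2 − 42, 7 + 12) = (-40, 19); dropping signs (only squares matter) gives (40, 19); check 40² + 19² = 1600 + 361 = 1961 ✓.
  Scale by k = 4: (4·40, 4·19) = (160, 76).
Step 4: Order so x ≤ y and verify: 76² + 160² = 5776 + 25600 = 31376 = n. ✓

n = 31376 = 76² + 160² (one valid representation with x ≤ y).


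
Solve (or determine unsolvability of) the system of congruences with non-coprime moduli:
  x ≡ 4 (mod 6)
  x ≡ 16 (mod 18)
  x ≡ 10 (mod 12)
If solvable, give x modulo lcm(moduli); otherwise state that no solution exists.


Moduli 6, 18, 12 are not pairwise coprime, so CRT works modulo lcm(m_i) when all pairwise compatibility conditions hold.
Pairwise compatibility: gcd(m_i, m_j) must divide a_i - a_j for every pair.
Merge one congruence at a time:
  Start: x ≡ 4 (mod 6).
  Combine with x ≡ 16 (mod 18): gcd(6, 18) = 6; 16 - 4 = 12, which IS divisible by 6, so compatible.
    Write x = 4 + 6·t and substitute into x ≡ 16 (mod 18): 6·t ≡ 16 − 4 = 12 (mod 18).
    Divide the congruence (and modulus) by g = 6: 1·t ≡ 2 (mod 3).
    So t ≡ 2 (mod 3).
    Then x = 4 + 6·2 = 16, valid modulo lcm(6, 18) = 18: x ≡ 16 (mod 18).
  Combine with x ≡ 10 (mod 12): gcd(18, 12) = 6; 10 - 16 = -6, which IS divisible by 6, so compatible.
    Write x = 16 + 18·t and substitute into x ≡ 10 (mod 12): 18·t ≡ 10 − 16 = -6 (mod 12).
    Divide the congruence (and modulus) by g = 6: 3·t ≡ -1 (mod 2).
    Reduce coefficients mod 2: 1·t ≡ 1 (mod 2).
    So t ≡ 1 (mod 2).
    Then x = 16 + 18·1 = 34, valid modulo lcm(18, 12) = 36: x ≡ 34 (mod 36).
Verify: 34 mod 6 = 4, 34 mod 18 = 16, 34 mod 12 = 10.

x ≡ 34 (mod 36).


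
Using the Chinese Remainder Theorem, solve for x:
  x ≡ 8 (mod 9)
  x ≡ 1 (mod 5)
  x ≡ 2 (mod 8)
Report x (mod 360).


Moduli 9, 5, 8 are pairwise coprime; by CRT there is a unique solution modulo M = 9 · 5 · 8 = 360.
Solve pairwise, accumulating the modulus:
  Start with x ≡ 8 (mod 9).
  Combine with x ≡ 1 (mod 5): since gcd(9, 5) = 1, we get a unique residue mod 45.
    Write x = 8 + 9·t and substitute into x ≡ 1 (mod 5): 9·t ≡ 1 − 8 = -7 (mod 5).
    Reduce coefficients mod 5: 4·t ≡ 3 (mod 5).
    The inverse of 4 mod 5 is 4 (since 4·4 = 16 = 3·5 + 1), so t ≡ 4·3 = 12 ≡ 2 (mod 5).
    Then x = 8 + 9·2 = 26, valid modulo lcm(9, 5) = 45: x ≡ 26 (mod 45).
  Combine with x ≡ 2 (mod 8): since gcd(45, 8) = 1, we get a unique residue mod 360.
    Write x = 26 + 45·t and substitute into x ≡ 2 (mod 8): 45·t ≡ 2 − 26 = -24 (mod 8).
    Reduce coefficients mod 8: 5·t ≡ 0 (mod 8).
    The inverse of 5 mod 8 is 5 (since 5·5 = 25 = 3·8 + 1), so t ≡ 5·0 = 0 ≡ 0 (mod 8).
    Then x = 26 + 45·0 = 26, valid modulo lcm(45, 8) = 360: x ≡ 26 (mod 360).
Verify: 26 mod 9 = 8 ✓, 26 mod 5 = 1 ✓, 26 mod 8 = 2 ✓.

x ≡ 26 (mod 360).


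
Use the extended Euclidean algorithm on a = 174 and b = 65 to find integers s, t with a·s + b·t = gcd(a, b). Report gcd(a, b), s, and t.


Euclidean algorithm on (174, 65) — divide until remainder is 0:
  174 = 2 · 65 + 44
  65 = 1 · 44 + 21
  44 = 2 · 21 + 2
  21 = 10 · 2 + 1
  2 = 2 · 1 + 0
gcd(174, 65) = 1.
Track Bezout coefficients alongside the remainders: start with r₀ = 174 = a·1 + b·0 (s = 1, t = 0) and r₁ = 65 = a·0 + b·1 (s = 0, t = 1); each new remainder r_{k+1} = r_{k-1} − q_k·r_k inherits s_{k+1} = s_{k-1} − q_k·s_k, t_{k+1} = t_{k-1} − q_k·t_k, so r_k = a·s_k + b·t_k at every step:
  q = 2: r = 44, s = 1 − 2·0 = 1, t = 0 − 2·1 = -2  (check: 174·1 + 65·(-2) = 44)
  q = 1: r = 21, s = 0 − 1·1 = -1, t = 1 − 1·(-2) = 3  (check: 174·(-1) + 65·3 = 21)
  q = 2: r = 2, s = 1 − 2·(-1) = 3, t = -2 − 2·3 = -8  (check: 174·3 + 65·(-8) = 2)
  q = 10: r = 1, s = -1 − 10·3 = -31, t = 3 − 10·(-8) = 83  (check: 174·(-31) + 65·83 = 1)
The row with r = 1 (the gcd) gives the Bezout coefficients s = -31, t = 83.
Result: 174 · (-31) + 65 · (83) = 1.

gcd(174, 65) = 1; s = -31, t = 83 (check: 174·(-31) + 65·83 = 1).


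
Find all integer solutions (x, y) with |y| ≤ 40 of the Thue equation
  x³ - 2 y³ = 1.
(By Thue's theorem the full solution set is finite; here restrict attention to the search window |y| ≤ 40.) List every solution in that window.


The equation is x³ - 2y³ = 1. For fixed y, x³ = 2·y³ + 1, so a solution requires the RHS to be a perfect cube.
Strategy: iterate y from -40 to 40, compute RHS = 2·y³ + 1, and check whether it is a (positive or negative) perfect cube.
Check small values of y:
  y = 0: RHS = 1 = (1)³ ⇒ x = 1 works.
  y = 1: RHS = 3 is not a perfect cube.
  y = -1: RHS = -1 = (-1)³ ⇒ x = -1 works.
  y = 2: RHS = 17 is not a perfect cube.
  y = -2: RHS = -15 is not a perfect cube.
  y = 3: RHS = 55 is not a perfect cube.
  y = -3: RHS = -53 is not a perfect cube.
Continuing the search up to |y| = 40 finds no further solutions beyond those listed.
Collected solutions: (1, 0), (-1, -1).

Solutions (with |y| ≤ 40): (1, 0), (-1, -1).


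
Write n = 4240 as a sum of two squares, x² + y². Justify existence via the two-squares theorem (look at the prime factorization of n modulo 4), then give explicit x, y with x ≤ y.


Step 1: Factor n = 4240 = 2^4 · 5 · 53.
Step 2: Check the mod-4 condition on each prime factor: 2 = 2 (special); 5 ≡ 1 (mod 4), exponent 1; 53 ≡ 1 (mod 4), exponent 1.
All primes ≡ 3 (mod 4) appear to even exponent (or don't appear), so by the two-squares theorem n IS expressible as a sum of two squares.
Step 3: Build a representation. Group n = k² · m with k = 4 and m = 5 · 53 = 265 (a product of primes ≡ 1 (mod 4)); a representation of m scales to one of n via (k·x)² + (k·y)² = k²(x² + y²). Each prime p ≡ 1 (mod 4) is itself a sum of two squares; find a² by testing p − a² for a perfect square:
  5: 5 − 1² = 4 = 2² ⇒ 5 = 1² + 2².
  53: 53 − 1² = 52, 53 − 2² = 49 = 7² ⇒ 53 = 2² + 7².
  Combine using the Brahmagupta–Fibonacci identity (a² + b²)(c² + d²) = (ac − bd)² + (ad + bc)² = (ac + bd)² + (ad − bc)²:
  5 · 53 = 265: from (1² + 2²)(2² + 7²), take (1·2 − 2·7, 1·7 + 2·2) = (2 − 14, 7 + 4) = (-12, 11); dropping signs (only squares matter) gives (12, 11); check 12² + 11² = 144 + 121 = 265 ✓.
  Scale by k = 4: (4·12, 4·11) = (48, 44).
Step 4: Order so x ≤ y and verify: 44² + 48² = 1936 + 2304 = 4240 = n. ✓

n = 4240 = 44² + 48² (one valid representation with x ≤ y).


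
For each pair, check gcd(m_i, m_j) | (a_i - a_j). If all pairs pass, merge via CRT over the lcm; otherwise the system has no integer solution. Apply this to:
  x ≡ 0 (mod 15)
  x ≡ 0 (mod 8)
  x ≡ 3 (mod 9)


Moduli 15, 8, 9 are not pairwise coprime, so CRT works modulo lcm(m_i) when all pairwise compatibility conditions hold.
Pairwise compatibility: gcd(m_i, m_j) must divide a_i - a_j for every pair.
Merge one congruence at a time:
  Start: x ≡ 0 (mod 15).
  Combine with x ≡ 0 (mod 8): gcd(15, 8) = 1; 0 - 0 = 0, which IS divisible by 1, so compatible.
    Write x = 0 + 15·t and substitute into x ≡ 0 (mod 8): 15·t ≡ 0 − 0 = 0 (mod 8).
    Reduce coefficients mod 8: 7·t ≡ 0 (mod 8).
    The inverse of 7 mod 8 is 7 (since 7·7 = 49 = 6·8 + 1), so t ≡ 7·0 = 0 ≡ 0 (mod 8).
    Then x = 0 + 15·0 = 0, valid modulo lcm(15, 8) = 120: x ≡ 0 (mod 120).
  Combine with x ≡ 3 (mod 9): gcd(120, 9) = 3; 3 - 0 = 3, which IS divisible by 3, so compatible.
    Write x = 0 + 120·t and substitute into x ≡ 3 (mod 9): 120·t ≡ 3 − 0 = 3 (mod 9).
    Divide the congruence (and modulus) by g = 3: 40·t ≡ 1 (mod 3).
    Reduce coefficients mod 3: 1·t ≡ 1 (mod 3).
    So t ≡ 1 (mod 3).
    Then x = 0 + 120·1 = 120, valid modulo lcm(120, 9) = 360: x ≡ 120 (mod 360).
Verify: 120 mod 15 = 0, 120 mod 8 = 0, 120 mod 9 = 3.

x ≡ 120 (mod 360).


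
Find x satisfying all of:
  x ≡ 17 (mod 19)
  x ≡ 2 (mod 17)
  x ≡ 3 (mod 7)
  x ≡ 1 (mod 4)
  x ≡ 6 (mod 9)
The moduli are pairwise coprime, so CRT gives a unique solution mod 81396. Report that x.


Product of moduli M = 19 · 17 · 7 · 4 · 9 = 81396.
Merge one congruence at a time:
  Start: x ≡ 17 (mod 19).
  Combine with x ≡ 2 (mod 17); new modulus lcm = 323.
    Write x = 17 + 19·t and substitute into x ≡ 2 (mod 17): 19·t ≡ 2 − 17 = -15 (mod 17).
    Reduce coefficients mod 17: 2·t ≡ 2 (mod 17).
    The inverse of 2 mod 17 is 9 (since 2·9 = 18 = 1·17 + 1), so t ≡ 9·2 = 18 ≡ 1 (mod 17).
    Then x = 17 + 19·1 = 36, valid modulo lcm(19, 17) = 323: x ≡ 36 (mod 323).
  Combine with x ≡ 3 (mod 7); new modulus lcm = 2261.
    Write x = 36 + 323·t and substitute into x ≡ 3 (mod 7): 323·t ≡ 3 − 36 = -33 (mod 7).
    Reduce coefficients mod 7: 1·t ≡ 2 (mod 7).
    So t ≡ 2 (mod 7).
    Then x = 36 + 323·2 = 682, valid modulo lcm(323, 7) = 2261: x ≡ 682 (mod 2261).
  Combine with x ≡ 1 (mod 4); new modulus lcm = 9044.
    Write x = 682 + 2261·t and substitute into x ≡ 1 (mod 4): 2261·t ≡ 1 − 682 = -681 (mod 4).
    Reduce coefficients mod 4: 1·t ≡ 3 (mod 4).
    So t ≡ 3 (mod 4).
    Then x = 682 + 2261·3 = 7465, valid modulo lcm(2261, 4) = 9044: x ≡ 7465 (mod 9044).
  Combine with x ≡ 6 (mod 9); new modulus lcm = 81396.
    Write x = 7465 + 9044·t and substitute into x ≡ 6 (mod 9): 9044·t ≡ 6 − 7465 = -7459 (mod 9).
    Reduce coefficients mod 9: 8·t ≡ 2 (mod 9).
    The inverse of 8 mod 9 is 8 (since 8·8 = 64 = 7·9 + 1), so t ≡ 8·2 = 16 ≡ 7 (mod 9).
    Then x = 7465 + 9044·7 = 70773, valid modulo lcm(9044, 9) = 81396: x ≡ 70773 (mod 81396).
Verify against each original: 70773 mod 19 = 17, 70773 mod 17 = 2, 70773 mod 7 = 3, 70773 mod 4 = 1, 70773 mod 9 = 6.

x ≡ 70773 (mod 81396).


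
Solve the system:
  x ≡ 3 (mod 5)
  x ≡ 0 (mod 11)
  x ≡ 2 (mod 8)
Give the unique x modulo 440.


Moduli 5, 11, 8 are pairwise coprime; by CRT there is a unique solution modulo M = 5 · 11 · 8 = 440.
Solve pairwise, accumulating the modulus:
  Start with x ≡ 3 (mod 5).
  Combine with x ≡ 0 (mod 11): since gcd(5, 11) = 1, we get a unique residue mod 55.
    Write x = 3 + 5·t and substitute into x ≡ 0 (mod 11): 5·t ≡ 0 − 3 = -3 (mod 11).
    Reduce coefficients mod 11: 5·t ≡ 8 (mod 11).
    The inverse of 5 mod 11 is 9 (since 5·9 = 45 = 4·11 + 1), so t ≡ 9·8 = 72 ≡ 6 (mod 11).
    Then x = 3 + 5·6 = 33, valid modulo lcm(5, 11) = 55: x ≡ 33 (mod 55).
  Combine with x ≡ 2 (mod 8): since gcd(55, 8) = 1, we get a unique residue mod 440.
    Write x = 33 + 55·t and substitute into x ≡ 2 (mod 8): 55·t ≡ 2 − 33 = -31 (mod 8).
    Reduce coefficients mod 8: 7·t ≡ 1 (mod 8).
    The inverse of 7 mod 8 is 7 (since 7·7 = 49 = 6·8 + 1), so t ≡ 7·1 = 7 ≡ 7 (mod 8).
    Then x = 33 + 55·7 = 418, valid modulo lcm(55, 8) = 440: x ≡ 418 (mod 440).
Verify: 418 mod 5 = 3 ✓, 418 mod 11 = 0 ✓, 418 mod 8 = 2 ✓.

x ≡ 418 (mod 440).


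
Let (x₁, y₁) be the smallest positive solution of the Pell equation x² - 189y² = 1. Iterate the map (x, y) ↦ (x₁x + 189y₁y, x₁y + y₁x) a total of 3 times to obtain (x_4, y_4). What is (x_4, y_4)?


Step 1: Find the fundamental solution (x₁, y₁) of x² - 189y² = 1.
  Expand √189 as a continued fraction. a₀ = ⌊√189⌋ = 13; iterate m_{k+1} = d_k·a_k − m_k, d_{k+1} = (189 − m_{k+1}²)/d_k, a_{k+1} = ⌊(a₀ + m_{k+1})/d_{k+1}⌋ (starting m₀ = 0, d₀ = 1), with convergents p_k = a_k·p_{k-1} + p_{k-2}, q_k = a_k·q_{k-1} + q_{k-2} (p₋₁ = 1, q₋₁ = 0):
  k = 0: a₀ = 13; p₀/q₀ = 13/1; p₀² − 189·q₀² = 169 − 189 = -20.
  k = 1: m = 13, d = 20, a = ⌊(13 + 13)/20⌋ = 1; p/q = (1·13 + 1)/(1·1 + 0) = 14/1; p² − 189·q² = 196 − 189 = 7.
  k = 2: m = 7, d = 7, a = ⌊(13 + 7)/7⌋ = 2; p/q = (2·14 + 13)/(2·1 + 1) = 41/3; p² − 189·q² = 1681 − 1701 = -20.
  k = 3: m = 7, d = 20, a = ⌊(13 + 7)/20⌋ = 1; p/q = (1·41 + 14)/(1·3 + 1) = 55/4; p² − 189·q² = 3025 − 3024 = 1.
  The first convergent with p² − 189·q² = 1 gives the fundamental solution (x₁, y₁) = (55, 4).
Step 2: Apply the recurrence (x_{n+1}, y_{n+1}) = (x₁x_n + 189y₁y_n, x₁y_n + y₁x_n) repeatedly.
  From (x_1, y_1) = (55, 4): x_2 = 55·55 + 189·4·4 = 6049; y_2 = 55·4 + 4·55 = 440.
  From (x_2, y_2) = (6049, 440): x_3 = 55·6049 + 189·4·440 = 665335; y_3 = 55·440 + 4·6049 = 48396.
  From (x_3, y_3) = (665335, 48396): x_4 = 55·665335 + 189·4·48396 = 73180801; y_4 = 55·48396 + 4·665335 = 5323120.
Step 3: Verify x_4² - 189·y_4² = 5355429635001601 - 5355429635001600 = 1 (should be 1). ✓

(x_1, y_1) = (55, 4); (x_4, y_4) = (73180801, 5323120).


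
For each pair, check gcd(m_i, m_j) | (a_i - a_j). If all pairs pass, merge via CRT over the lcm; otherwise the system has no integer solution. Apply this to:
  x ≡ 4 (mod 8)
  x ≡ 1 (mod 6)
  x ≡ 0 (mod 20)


Moduli 8, 6, 20 are not pairwise coprime, so CRT works modulo lcm(m_i) when all pairwise compatibility conditions hold.
Pairwise compatibility: gcd(m_i, m_j) must divide a_i - a_j for every pair.
Merge one congruence at a time:
  Start: x ≡ 4 (mod 8).
  Combine with x ≡ 1 (mod 6): gcd(8, 6) = 2, and 1 - 4 = -3 is NOT divisible by 2.
    ⇒ system is inconsistent (no integer solution).

No solution (the system is inconsistent).


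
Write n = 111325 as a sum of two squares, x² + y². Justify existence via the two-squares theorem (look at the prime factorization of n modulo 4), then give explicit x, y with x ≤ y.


Step 1: Factor n = 111325 = 5^2 · 61 · 73.
Step 2: Check the mod-4 condition on each prime factor: 5 ≡ 1 (mod 4), exponent 2; 61 ≡ 1 (mod 4), exponent 1; 73 ≡ 1 (mod 4), exponent 1.
All primes ≡ 3 (mod 4) appear to even exponent (or don't appear), so by the two-squares theorem n IS expressible as a sum of two squares.
Step 3: Build a representation. Group n = k² · m with k = 5 and m = 61 · 73 = 4453 (a product of primes ≡ 1 (mod 4)); a representation of m scales to one of n via (k·x)² + (k·y)² = k²(x² + y²). Each prime p ≡ 1 (mod 4) is itself a sum of two squares; find a² by testing p − a² for a perfect square:
  61: 61 − 1² = 60, 61 − 2² = 57, 61 − 3² = 52, 61 − 4² = 45, 61 − 5² = 36 = 6² ⇒ 61 = 5² + 6².
  73: 73 − 1² = 72, 73 − 2² = 69, 73 − 3² = 64 = 8² ⇒ 73 = 3² + 8².
  Combine using the Brahmagupta–Fibonacci identity (a² + b²)(c² + d²) = (ac − bd)² + (ad + bc)² = (ac + bd)² + (ad − bc)²:
  61 · 73 = 4453: from (5² + 6²)(3² + 8²), take (5·3 − 6·8, 5·8 + 6·3) = (15 − 48, 40 + 18) = (-33, 58); dropping signs (only squares matter) gives (33, 58); check 33² + 58² = 1089 + 3364 = 4453 ✓.
  Scale by k = 5: (5·33, 5·58) = (165, 290).
Step 4: Order so x ≤ y and verify: 165² + 290² = 27225 + 84100 = 111325 = n. ✓

n = 111325 = 165² + 290² (one valid representation with x ≤ y).


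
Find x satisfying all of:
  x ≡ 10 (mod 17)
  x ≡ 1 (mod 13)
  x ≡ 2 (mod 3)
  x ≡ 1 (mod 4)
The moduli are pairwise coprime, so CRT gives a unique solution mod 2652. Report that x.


Product of moduli M = 17 · 13 · 3 · 4 = 2652.
Merge one congruence at a time:
  Start: x ≡ 10 (mod 17).
  Combine with x ≡ 1 (mod 13); new modulus lcm = 221.
    Write x = 10 + 17·t and substitute into x ≡ 1 (mod 13): 17·t ≡ 1 − 10 = -9 (mod 13).
    Reduce coefficients mod 13: 4·t ≡ 4 (mod 13).
    The inverse of 4 mod 13 is 10 (since 4·10 = 40 = 3·13 + 1), so t ≡ 10·4 = 40 ≡ 1 (mod 13).
    Then x = 10 + 17·1 = 27, valid modulo lcm(17, 13) = 221: x ≡ 27 (mod 221).
  Combine with x ≡ 2 (mod 3); new modulus lcm = 663.
    Write x = 27 + 221·t and substitute into x ≡ 2 (mod 3): 221·t ≡ 2 − 27 = -25 (mod 3).
    Reduce coefficients mod 3: 2·t ≡ 2 (mod 3).
    The inverse of 2 mod 3 is 2 (since 2·2 = 4 = 1·3 + 1), so t ≡ 2·2 = 4 ≡ 1 (mod 3).
    Then x = 27 + 221·1 = 248, valid modulo lcm(221, 3) = 663: x ≡ 248 (mod 663).
  Combine with x ≡ 1 (mod 4); new modulus lcm = 2652.
    Write x = 248 + 663·t and substitute into x ≡ 1 (mod 4): 663·t ≡ 1 − 248 = -247 (mod 4).
    Reduce coefficients mod 4: 3·t ≡ 1 (mod 4).
    The inverse of 3 mod 4 is 3 (since 3·3 = 9 = 2·4 + 1), so t ≡ 3·1 = 3 ≡ 3 (mod 4).
    Then x = 248 + 663·3 = 2237, valid modulo lcm(663, 4) = 2652: x ≡ 2237 (mod 2652).
Verify against each original: 2237 mod 17 = 10, 2237 mod 13 = 1, 2237 mod 3 = 2, 2237 mod 4 = 1.

x ≡ 2237 (mod 2652).


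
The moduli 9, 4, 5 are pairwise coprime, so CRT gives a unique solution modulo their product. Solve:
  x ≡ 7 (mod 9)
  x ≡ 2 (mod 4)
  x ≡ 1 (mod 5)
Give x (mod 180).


Moduli 9, 4, 5 are pairwise coprime; by CRT there is a unique solution modulo M = 9 · 4 · 5 = 180.
Solve pairwise, accumulating the modulus:
  Start with x ≡ 7 (mod 9).
  Combine with x ≡ 2 (mod 4): since gcd(9, 4) = 1, we get a unique residue mod 36.
    Write x = 7 + 9·t and substitute into x ≡ 2 (mod 4): 9·t ≡ 2 − 7 = -5 (mod 4).
    Reduce coefficients mod 4: 1·t ≡ 3 (mod 4).
    So t ≡ 3 (mod 4).
    Then x = 7 + 9·3 = 34, valid modulo lcm(9, 4) = 36: x ≡ 34 (mod 36).
  Combine with x ≡ 1 (mod 5): since gcd(36, 5) = 1, we get a unique residue mod 180.
    Write x = 34 + 36·t and substitute into x ≡ 1 (mod 5): 36·t ≡ 1 − 34 = -33 (mod 5).
    Reduce coefficients mod 5: 1·t ≡ 2 (mod 5).
    So t ≡ 2 (mod 5).
    Then x = 34 + 36·2 = 106, valid modulo lcm(36, 5) = 180: x ≡ 106 (mod 180).
Verify: 106 mod 9 = 7 ✓, 106 mod 4 = 2 ✓, 106 mod 5 = 1 ✓.

x ≡ 106 (mod 180).


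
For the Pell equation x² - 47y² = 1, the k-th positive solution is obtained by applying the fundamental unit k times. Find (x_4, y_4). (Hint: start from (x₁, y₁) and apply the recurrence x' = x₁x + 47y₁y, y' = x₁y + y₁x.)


Step 1: Find the fundamental solution (x₁, y₁) of x² - 47y² = 1.
  Expand √47 as a continued fraction. a₀ = ⌊√47⌋ = 6; iterate m_{k+1} = d_k·a_k − m_k, d_{k+1} = (47 − m_{k+1}²)/d_k, a_{k+1} = ⌊(a₀ + m_{k+1})/d_{k+1}⌋ (starting m₀ = 0, d₀ = 1), with convergents p_k = a_k·p_{k-1} + p_{k-2}, q_k = a_k·q_{k-1} + q_{k-2} (p₋₁ = 1, q₋₁ = 0):
  k = 0: a₀ = 6; p₀/q₀ = 6/1; p₀² − 47·q₀² = 36 − 47 = -11.
  k = 1: m = 6, d = 11, a = ⌊(6 + 6)/11⌋ = 1; p/q = (1·6 + 1)/(1·1 + 0) = 7/1; p² − 47·q² = 49 − 47 = 2.
  k = 2: m = 5, d = 2, a = ⌊(6 + 5)/2⌋ = 5; p/q = (5·7 + 6)/(5·1 + 1) = 41/6; p² − 47·q² = 1681 − 1692 = -11.
  k = 3: m = 5, d = 11, a = ⌊(6 + 5)/11⌋ = 1; p/q = (1·41 + 7)/(1·6 + 1) = 48/7; p² − 47·q² = 2304 − 2303 = 1.
  The first convergent with p² − 47·q² = 1 gives the fundamental solution (x₁, y₁) = (48, 7).
Step 2: Apply the recurrence (x_{n+1}, y_{n+1}) = (x₁x_n + 47y₁y_n, x₁y_n + y₁x_n) repeatedly.
  From (x_1, y_1) = (48, 7): x_2 = 48·48 + 47·7·7 = 4607; y_2 = 48·7 + 7·48 = 672.
  From (x_2, y_2) = (4607, 672): x_3 = 48·4607 + 47·7·672 = 442224; y_3 = 48·672 + 7·4607 = 64505.
  From (x_3, y_3) = (442224, 64505): x_4 = 48·442224 + 47·7·64505 = 42448897; y_4 = 48·64505 + 7·442224 = 6191808.
Step 3: Verify x_4² - 47·y_4² = 1801908856516609 - 1801908856516608 = 1 (should be 1). ✓

(x_1, y_1) = (48, 7); (x_4, y_4) = (42448897, 6191808).


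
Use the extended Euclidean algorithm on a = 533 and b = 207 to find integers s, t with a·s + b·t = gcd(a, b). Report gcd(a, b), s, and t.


Euclidean algorithm on (533, 207) — divide until remainder is 0:
  533 = 2 · 207 + 119
  207 = 1 · 119 + 88
  119 = 1 · 88 + 31
  88 = 2 · 31 + 26
  31 = 1 · 26 + 5
  26 = 5 · 5 + 1
  5 = 5 · 1 + 0
gcd(533, 207) = 1.
Track Bezout coefficients alongside the remainders: start with r₀ = 533 = a·1 + b·0 (s = 1, t = 0) and r₁ = 207 = a·0 + b·1 (s = 0, t = 1); each new remainder r_{k+1} = r_{k-1} − q_k·r_k inherits s_{k+1} = s_{k-1} − q_k·s_k, t_{k+1} = t_{k-1} − q_k·t_k, so r_k = a·s_k + b·t_k at every step:
  q = 2: r = 119, s = 1 − 2·0 = 1, t = 0 − 2·1 = -2  (check: 533·1 + 207·(-2) = 119)
  q = 1: r = 88, s = 0 − 1·1 = -1, t = 1 − 1·(-2) = 3  (check: 533·(-1) + 207·3 = 88)
  q = 1: r = 31, s = 1 − 1·(-1) = 2, t = -2 − 1·3 = -5  (check: 533·2 + 207·(-5) = 31)
  q = 2: r = 26, s = -1 − 2·2 = -5, t = 3 − 2·(-5) = 13  (check: 533·(-5) + 207·13 = 26)
  q = 1: r = 5, s = 2 − 1·(-5) = 7, t = -5 − 1·13 = -18  (check: 533·7 + 207·(-18) = 5)
  q = 5: r = 1, s = -5 − 5·7 = -40, t = 13 − 5·(-18) = 103  (check: 533·(-40) + 207·103 = 1)
The row with r = 1 (the gcd) gives the Bezout coefficients s = -40, t = 103.
Result: 533 · (-40) + 207 · (103) = 1.

gcd(533, 207) = 1; s = -40, t = 103 (check: 533·(-40) + 207·103 = 1).


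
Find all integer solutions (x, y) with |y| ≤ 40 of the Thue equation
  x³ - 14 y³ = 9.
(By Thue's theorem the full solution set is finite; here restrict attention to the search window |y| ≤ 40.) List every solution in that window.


The equation is x³ - 14y³ = 9. For fixed y, x³ = 14·y³ + 9, so a solution requires the RHS to be a perfect cube.
Strategy: iterate y from -40 to 40, compute RHS = 14·y³ + 9, and check whether it is a (positive or negative) perfect cube.
Check small values of y:
  y = 0: RHS = 9 is not a perfect cube.
  y = 1: RHS = 23 is not a perfect cube.
  y = -1: RHS = -5 is not a perfect cube.
  y = 2: RHS = 121 is not a perfect cube.
  y = -2: RHS = -103 is not a perfect cube.
  y = 3: RHS = 387 is not a perfect cube.
  y = -3: RHS = -369 is not a perfect cube.
Continuing the search up to |y| = 40 finds no solutions either.
No (x, y) in the scanned range satisfies the equation.

No integer solutions with |y| ≤ 40.


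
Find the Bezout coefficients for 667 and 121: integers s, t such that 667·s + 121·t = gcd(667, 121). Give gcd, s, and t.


Euclidean algorithm on (667, 121) — divide until remainder is 0:
  667 = 5 · 121 + 62
  121 = 1 · 62 + 59
  62 = 1 · 59 + 3
  59 = 19 · 3 + 2
  3 = 1 · 2 + 1
  2 = 2 · 1 + 0
gcd(667, 121) = 1.
Track Bezout coefficients alongside the remainders: start with r₀ = 667 = a·1 + b·0 (s = 1, t = 0) and r₁ = 121 = a·0 + b·1 (s = 0, t = 1); each new remainder r_{k+1} = r_{k-1} − q_k·r_k inherits s_{k+1} = s_{k-1} − q_k·s_k, t_{k+1} = t_{k-1} − q_k·t_k, so r_k = a·s_k + b·t_k at every step:
  q = 5: r = 62, s = 1 − 5·0 = 1, t = 0 − 5·1 = -5  (check: 667·1 + 121·(-5) = 62)
  q = 1: r = 59, s = 0 − 1·1 = -1, t = 1 − 1·(-5) = 6  (check: 667·(-1) + 121·6 = 59)
  q = 1: r = 3, s = 1 − 1·(-1) = 2, t = -5 − 1·6 = -11  (check: 667·2 + 121·(-11) = 3)
  q = 19: r = 2, s = -1 − 19·2 = -39, t = 6 − 19·(-11) = 215  (check: 667·(-39) + 121·215 = 2)
  q = 1: r = 1, s = 2 − 1·(-39) = 41, t = -11 − 1·215 = -226  (check: 667·41 + 121·(-226) = 1)
The row with r = 1 (the gcd) gives the Bezout coefficients s = 41, t = -226.
Result: 667 · (41) + 121 · (-226) = 1.

gcd(667, 121) = 1; s = 41, t = -226 (check: 667·41 + 121·(-226) = 1).


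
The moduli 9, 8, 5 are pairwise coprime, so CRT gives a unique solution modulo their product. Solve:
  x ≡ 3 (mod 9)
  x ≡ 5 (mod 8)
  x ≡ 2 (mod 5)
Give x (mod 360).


Moduli 9, 8, 5 are pairwise coprime; by CRT there is a unique solution modulo M = 9 · 8 · 5 = 360.
Solve pairwise, accumulating the modulus:
  Start with x ≡ 3 (mod 9).
  Combine with x ≡ 5 (mod 8): since gcd(9, 8) = 1, we get a unique residue mod 72.
    Write x = 3 + 9·t and substitute into x ≡ 5 (mod 8): 9·t ≡ 5 − 3 = 2 (mod 8).
    Reduce coefficients mod 8: 1·t ≡ 2 (mod 8).
    So t ≡ 2 (mod 8).
    Then x = 3 + 9·2 = 21, valid modulo lcm(9, 8) = 72: x ≡ 21 (mod 72).
  Combine with x ≡ 2 (mod 5): since gcd(72, 5) = 1, we get a unique residue mod 360.
    Write x = 21 + 72·t and substitute into x ≡ 2 (mod 5): 72·t ≡ 2 − 21 = -19 (mod 5).
    Reduce coefficients mod 5: 2·t ≡ 1 (mod 5).
    The inverse of 2 mod 5 is 3 (since 2·3 = 6 = 1·5 + 1), so t ≡ 3·1 = 3 ≡ 3 (mod 5).
    Then x = 21 + 72·3 = 237, valid modulo lcm(72, 5) = 360: x ≡ 237 (mod 360).
Verify: 237 mod 9 = 3 ✓, 237 mod 8 = 5 ✓, 237 mod 5 = 2 ✓.

x ≡ 237 (mod 360).


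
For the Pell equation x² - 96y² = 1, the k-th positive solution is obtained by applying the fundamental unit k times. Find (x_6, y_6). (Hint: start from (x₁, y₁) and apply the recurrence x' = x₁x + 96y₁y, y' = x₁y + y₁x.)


Step 1: Find the fundamental solution (x₁, y₁) of x² - 96y² = 1.
  Expand √96 as a continued fraction. a₀ = ⌊√96⌋ = 9; iterate m_{k+1} = d_k·a_k − m_k, d_{k+1} = (96 − m_{k+1}²)/d_k, a_{k+1} = ⌊(a₀ + m_{k+1})/d_{k+1}⌋ (starting m₀ = 0, d₀ = 1), with convergents p_k = a_k·p_{k-1} + p_{k-2}, q_k = a_k·q_{k-1} + q_{k-2} (p₋₁ = 1, q₋₁ = 0):
  k = 0: a₀ = 9; p₀/q₀ = 9/1; p₀² − 96·q₀² = 81 − 96 = -15.
  k = 1: m = 9, d = 15, a = ⌊(9 + 9)/15⌋ = 1; p/q = (1·9 + 1)/(1·1 + 0) = 10/1; p² − 96·q² = 100 − 96 = 4.
  k = 2: m = 6, d = 4, a = ⌊(9 + 6)/4⌋ = 3; p/q = (3·10 + 9)/(3·1 + 1) = 39/4; p² − 96·q² = 1521 − 1536 = -15.
  k = 3: m = 6, d = 15, a = ⌊(9 + 6)/15⌋ = 1; p/q = (1·39 + 10)/(1·4 + 1) = 49/5; p² − 96·q² = 2401 − 2400 = 1.
  The first convergent with p² − 96·q² = 1 gives the fundamental solution (x₁, y₁) = (49, 5).
Step 2: Apply the recurrence (x_{n+1}, y_{n+1}) = (x₁x_n + 96y₁y_n, x₁y_n + y₁x_n) repeatedly.
  From (x_1, y_1) = (49, 5): x_2 = 49·49 + 96·5·5 = 4801; y_2 = 49·5 + 5·49 = 490.
  From (x_2, y_2) = (4801, 490): x_3 = 49·4801 + 96·5·490 = 470449; y_3 = 49·490 + 5·4801 = 48015.
  From (x_3, y_3) = (470449, 48015): x_4 = 49·470449 + 96·5·48015 = 46099201; y_4 = 49·48015 + 5·470449 = 4704980.
  From (x_4, y_4) = (46099201, 4704980): x_5 = 49·46099201 + 96·5·4704980 = 4517251249; y_5 = 49·4704980 + 5·46099201 = 461040025.
  From (x_5, y_5) = (4517251249, 461040025): x_6 = 49·4517251249 + 96·5·461040025 = 442644523201; y_6 = 49·461040025 + 5·4517251249 = 45177217470.
Step 3: Verify x_6² - 96·y_6² = 195934173919840627286401 - 195934173919840627286400 = 1 (should be 1). ✓

(x_1, y_1) = (49, 5); (x_6, y_6) = (442644523201, 45177217470).


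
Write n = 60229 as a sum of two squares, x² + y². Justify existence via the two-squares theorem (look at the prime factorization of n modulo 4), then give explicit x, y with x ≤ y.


Step 1: Factor n = 60229 = 13 · 41 · 113.
Step 2: Check the mod-4 condition on each prime factor: 13 ≡ 1 (mod 4), exponent 1; 41 ≡ 1 (mod 4), exponent 1; 113 ≡ 1 (mod 4), exponent 1.
All primes ≡ 3 (mod 4) appear to even exponent (or don't appear), so by the two-squares theorem n IS expressible as a sum of two squares.
Step 3: Build a representation. Here n = 13 · 41 · 113 is a product of primes ≡ 1 (mod 4). Each prime p ≡ 1 (mod 4) is itself a sum of two squares; find a² by testing p − a² for a perfect square:
  13: 13 − 1² = 12, 13 − 2² = 9 = 3² ⇒ 13 = 2² + 3².
  41: 41 − 1² = 40, 41 − 2² = 37, 41 − 3² = 32, 41 − 4² = 25 = 5² ⇒ 41 = 4² + 5².
  113: 113 − 1² = 112, 113 − 2² = 109, 113 − 3² = 104, 113 − 4² = 97, 113 − 5² = 88, 113 − 6² = 77, 113 − 7² = 64 = 8² ⇒ 113 = 7² + 8².
  Combine using the Brahmagupta–Fibonacci identity (a² + b²)(c² + d²) = (ac − bd)² + (ad + bc)² = (ac + bd)² + (ad − bc)²:
  13 · 41 = 533: from (2² + 3²)(4² + 5²), take (2·4 − 3·5, 2·5 + 3·4) = (8 − 15, 10 + 12) = (-7, 22); dropping signs (only squares matter) gives (7, 22); check 7² + 22² = 49 + 484 = 533 ✓.
  533 · 113 = 60229: from (7² + 22²)(7² + 8²), take (7·7 − 22·8, 7·8 + 22·7) = (49 − 176, 56 + 154) = (-127, 210); dropping signs (only squares matter) gives (127, 210); check 127² + 210² = 16129 + 44100 = 60229 ✓.
Step 4: Order so x ≤ y and verify: 127² + 210² = 16129 + 44100 = 60229 = n. ✓

n = 60229 = 127² + 210² (one valid representation with x ≤ y).


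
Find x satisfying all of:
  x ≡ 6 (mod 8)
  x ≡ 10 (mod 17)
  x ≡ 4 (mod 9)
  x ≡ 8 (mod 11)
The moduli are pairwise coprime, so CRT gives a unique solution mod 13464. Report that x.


Product of moduli M = 8 · 17 · 9 · 11 = 13464.
Merge one congruence at a time:
  Start: x ≡ 6 (mod 8).
  Combine with x ≡ 10 (mod 17); new modulus lcm = 136.
    Write x = 6 + 8·t and substitute into x ≡ 10 (mod 17): 8·t ≡ 10 − 6 = 4 (mod 17).
    The inverse of 8 mod 17 is 15 (since 8·15 = 120 = 7·17 + 1), so t ≡ 15·4 = 60 ≡ 9 (mod 17).
    Then x = 6 + 8·9 = 78, valid modulo lcm(8, 17) = 136: x ≡ 78 (mod 136).
  Combine with x ≡ 4 (mod 9); new modulus lcm = 1224.
    Write x = 78 + 136·t and substitute into x ≡ 4 (mod 9): 136·t ≡ 4 − 78 = -74 (mod 9).
    Reduce coefficients mod 9: 1·t ≡ 7 (mod 9).
    So t ≡ 7 (mod 9).
    Then x = 78 + 136·7 = 1030, valid modulo lcm(136, 9) = 1224: x ≡ 1030 (mod 1224).
  Combine with x ≡ 8 (mod 11); new modulus lcm = 13464.
    Write x = 1030 + 1224·t and substitute into x ≡ 8 (mod 11): 1224·t ≡ 8 − 1030 = -1022 (mod 11).
    Reduce coefficients mod 11: 3·t ≡ 1 (mod 11).
    The inverse of 3 mod 11 is 4 (since 3·4 = 12 = 1·11 + 1), so t ≡ 4·1 = 4 ≡ 4 (mod 11).
    Then x = 1030 + 1224·4 = 5926, valid modulo lcm(1224, 11) = 13464: x ≡ 5926 (mod 13464).
Verify against each original: 5926 mod 8 = 6, 5926 mod 17 = 10, 5926 mod 9 = 4, 5926 mod 11 = 8.

x ≡ 5926 (mod 13464).


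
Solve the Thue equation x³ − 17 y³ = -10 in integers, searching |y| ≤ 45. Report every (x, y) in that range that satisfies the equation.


The equation is x³ - 17y³ = -10. For fixed y, x³ = 17·y³ − 10, so a solution requires the RHS to be a perfect cube.
Strategy: iterate y from -45 to 45, compute RHS = 17·y³ − 10, and check whether it is a (positive or negative) perfect cube.
Check small values of y:
  y = 0: RHS = -10 is not a perfect cube.
  y = 1: RHS = 7 is not a perfect cube.
  y = -1: RHS = -27 = (-3)³ ⇒ x = -3 works.
  y = 2: RHS = 126 is not a perfect cube.
  y = -2: RHS = -146 is not a perfect cube.
  y = 3: RHS = 449 is not a perfect cube.
  y = -3: RHS = -469 is not a perfect cube.
Continuing the search up to |y| = 45 finds no further solutions beyond those listed.
Collected solutions: (-3, -1).

Solutions (with |y| ≤ 45): (-3, -1).


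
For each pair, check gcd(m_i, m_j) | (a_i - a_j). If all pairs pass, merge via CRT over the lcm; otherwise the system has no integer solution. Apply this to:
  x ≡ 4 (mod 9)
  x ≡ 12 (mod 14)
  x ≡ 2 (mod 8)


Moduli 9, 14, 8 are not pairwise coprime, so CRT works modulo lcm(m_i) when all pairwise compatibility conditions hold.
Pairwise compatibility: gcd(m_i, m_j) must divide a_i - a_j for every pair.
Merge one congruence at a time:
  Start: x ≡ 4 (mod 9).
  Combine with x ≡ 12 (mod 14): gcd(9, 14) = 1; 12 - 4 = 8, which IS divisible by 1, so compatible.
    Write x = 4 + 9·t and substitute into x ≡ 12 (mod 14): 9·t ≡ 12 − 4 = 8 (mod 14).
    The inverse of 9 mod 14 is 11 (since 9·11 = 99 = 7·14 + 1), so t ≡ 11·8 = 88 ≡ 4 (mod 14).
    Then x = 4 + 9·4 = 40, valid modulo lcm(9, 14) = 126: x ≡ 40 (mod 126).
  Combine with x ≡ 2 (mod 8): gcd(126, 8) = 2; 2 - 40 = -38, which IS divisible by 2, so compatible.
    Write x = 40 + 126·t and substitute into x ≡ 2 (mod 8): 126·t ≡ 2 − 40 = -38 (mod 8).
    Divide the congruence (and modulus) by g = 2: 63·t ≡ -19 (mod 4).
    Reduce coefficients mod 4: 3·t ≡ 1 (mod 4).
    The inverse of 3 mod 4 is 3 (since 3·3 = 9 = 2·4 + 1), so t ≡ 3·1 = 3 ≡ 3 (mod 4).
    Then x = 40 + 126·3 = 418, valid modulo lcm(126, 8) = 504: x ≡ 418 (mod 504).
Verify: 418 mod 9 = 4, 418 mod 14 = 12, 418 mod 8 = 2.

x ≡ 418 (mod 504).


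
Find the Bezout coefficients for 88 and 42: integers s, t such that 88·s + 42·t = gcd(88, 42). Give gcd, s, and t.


Euclidean algorithm on (88, 42) — divide until remainder is 0:
  88 = 2 · 42 + 4
  42 = 10 · 4 + 2
  4 = 2 · 2 + 0
gcd(88, 42) = 2.
Track Bezout coefficients alongside the remainders: start with r₀ = 88 = a·1 + b·0 (s = 1, t = 0) and r₁ = 42 = a·0 + b·1 (s = 0, t = 1); each new remainder r_{k+1} = r_{k-1} − q_k·r_k inherits s_{k+1} = s_{k-1} − q_k·s_k, t_{k+1} = t_{k-1} − q_k·t_k, so r_k = a·s_k + b·t_k at every step:
  q = 2: r = 4, s = 1 − 2·0 = 1, t = 0 − 2·1 = -2  (check: 88·1 + 42·(-2) = 4)
  q = 10: r = 2, s = 0 − 10·1 = -10, t = 1 − 10·(-2) = 21  (check: 88·(-10) + 42·21 = 2)
The row with r = 2 (the gcd) gives the Bezout coefficients s = -10, t = 21.
Result: 88 · (-10) + 42 · (21) = 2.

gcd(88, 42) = 2; s = -10, t = 21 (check: 88·(-10) + 42·21 = 2).


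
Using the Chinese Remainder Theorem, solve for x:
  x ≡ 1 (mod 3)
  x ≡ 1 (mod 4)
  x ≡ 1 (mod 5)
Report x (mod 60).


Moduli 3, 4, 5 are pairwise coprime; by CRT there is a unique solution modulo M = 3 · 4 · 5 = 60.
Solve pairwise, accumulating the modulus:
  Start with x ≡ 1 (mod 3).
  Combine with x ≡ 1 (mod 4): since gcd(3, 4) = 1, we get a unique residue mod 12.
    Write x = 1 + 3·t and substitute into x ≡ 1 (mod 4): 3·t ≡ 1 − 1 = 0 (mod 4).
    The inverse of 3 mod 4 is 3 (since 3·3 = 9 = 2·4 + 1), so t ≡ 3·0 = 0 ≡ 0 (mod 4).
    Then x = 1 + 3·0 = 1, valid modulo lcm(3, 4) = 12: x ≡ 1 (mod 12).
  Combine with x ≡ 1 (mod 5): since gcd(12, 5) = 1, we get a unique residue mod 60.
    Write x = 1 + 12·t and substitute into x ≡ 1 (mod 5): 12·t ≡ 1 − 1 = 0 (mod 5).
    Reduce coefficients mod 5: 2·t ≡ 0 (mod 5).
    The inverse of 2 mod 5 is 3 (since 2·3 = 6 = 1·5 + 1), so t ≡ 3·0 = 0 ≡ 0 (mod 5).
    Then x = 1 + 12·0 = 1, valid modulo lcm(12, 5) = 60: x ≡ 1 (mod 60).
Verify: 1 mod 3 = 1 ✓, 1 mod 4 = 1 ✓, 1 mod 5 = 1 ✓.

x ≡ 1 (mod 60).


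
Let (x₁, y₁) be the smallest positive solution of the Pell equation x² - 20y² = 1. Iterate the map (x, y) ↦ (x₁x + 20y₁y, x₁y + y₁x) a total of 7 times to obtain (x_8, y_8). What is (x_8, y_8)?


Step 1: Find the fundamental solution (x₁, y₁) of x² - 20y² = 1.
  Expand √20 as a continued fraction. a₀ = ⌊√20⌋ = 4; iterate m_{k+1} = d_k·a_k − m_k, d_{k+1} = (20 − m_{k+1}²)/d_k, a_{k+1} = ⌊(a₀ + m_{k+1})/d_{k+1}⌋ (starting m₀ = 0, d₀ = 1), with convergents p_k = a_k·p_{k-1} + p_{k-2}, q_k = a_k·q_{k-1} + q_{k-2} (p₋₁ = 1, q₋₁ = 0):
  k = 0: a₀ = 4; p₀/q₀ = 4/1; p₀² − 20·q₀² = 16 − 20 = -4.
  k = 1: m = 4, d = 4, a = ⌊(4 + 4)/4⌋ = 2; p/q = (2·4 + 1)/(2·1 + 0) = 9/2; p² − 20·q² = 81 − 80 = 1.
  The first convergent with p² − 20·q² = 1 gives the fundamental solution (x₁, y₁) = (9, 2).
Step 2: Apply the recurrence (x_{n+1}, y_{n+1}) = (x₁x_n + 20y₁y_n, x₁y_n + y₁x_n) repeatedly.
  From (x_1, y_1) = (9, 2): x_2 = 9·9 + 20·2·2 = 161; y_2 = 9·2 + 2·9 = 36.
  From (x_2, y_2) = (161, 36): x_3 = 9·161 + 20·2·36 = 2889; y_3 = 9·36 + 2·161 = 646.
  From (x_3, y_3) = (2889, 646): x_4 = 9·2889 + 20·2·646 = 51841; y_4 = 9·646 + 2·2889 = 11592.
  From (x_4, y_4) = (51841, 11592): x_5 = 9·51841 + 20·2·11592 = 930249; y_5 = 9·11592 + 2·51841 = 208010.
  From (x_5, y_5) = (930249, 208010): x_6 = 9·930249 + 20·2·208010 = 16692641; y_6 = 9·208010 + 2·930249 = 3732588.
  From (x_6, y_6) = (16692641, 3732588): x_7 = 9·16692641 + 20·2·3732588 = 299537289; y_7 = 9·3732588 + 2·16692641 = 66978574.
  From (x_7, y_7) = (299537289, 66978574): x_8 = 9·299537289 + 20·2·66978574 = 5374978561; y_8 = 9·66978574 + 2·299537289 = 1201881744.
Step 3: Verify x_8² - 20·y_8² = 28890394531209630721 - 28890394531209630720 = 1 (should be 1). ✓

(x_1, y_1) = (9, 2); (x_8, y_8) = (5374978561, 1201881744).
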